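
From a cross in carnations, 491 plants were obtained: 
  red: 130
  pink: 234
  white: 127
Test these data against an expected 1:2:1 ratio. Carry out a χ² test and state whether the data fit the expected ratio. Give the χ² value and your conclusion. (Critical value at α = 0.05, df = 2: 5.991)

1.114; consistent

Under the 1:2:1 hypothesis (Σ ratio = 4, N = 491):
  red: 491 × 1/4 = 122.75
  pink: 491 × 2/4 = 245.5
  white: 491 × 1/4 = 122.75
χ² = Σ (O − E)² / E
  red: (130 − 122.75)² / 122.75 = 0.4282
  pink: (234 − 245.5)² / 245.5 = 0.5387
  white: (127 − 122.75)² / 122.75 = 0.1471
χ² = 0.4282 + 0.5387 + 0.1471 = 1.114
Degrees of freedom = 3 − 1 = 2; critical value at α = 0.05 is 5.991.
Since 1.114 < 5.991, we fail to reject the null hypothesis — the data are consistent with the 1:2:1 ratio.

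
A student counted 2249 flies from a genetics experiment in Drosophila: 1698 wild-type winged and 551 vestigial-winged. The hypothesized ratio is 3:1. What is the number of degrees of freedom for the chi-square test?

A goodness-of-fit test with 2 phenotype classes has df = 2 − 1 = 1.

1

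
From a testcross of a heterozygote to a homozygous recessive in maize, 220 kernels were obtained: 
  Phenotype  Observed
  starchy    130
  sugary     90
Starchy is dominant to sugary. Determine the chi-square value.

A testcross of a heterozygote (Aa × aa) gives a 1:1 phenotypic ratio.
Under the 1:1 hypothesis (Σ ratio = 2, N = 220):
  starchy: 220 × 1/2 = 110
  sugary: 220 × 1/2 = 110
χ² = Σ (O − E)² / E
  starchy: (130 − 110)² / 110 = 3.6364
  sugary: (90 − 110)² / 110 = 3.6364
χ² = 3.6364 + 3.6364 = 7.2728 ≈ 7.273

7.273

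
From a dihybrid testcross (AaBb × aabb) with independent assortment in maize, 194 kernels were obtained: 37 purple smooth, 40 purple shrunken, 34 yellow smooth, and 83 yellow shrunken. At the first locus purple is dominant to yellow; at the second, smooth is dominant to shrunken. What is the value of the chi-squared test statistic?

A dihybrid testcross with independent assortment gives a 1:1:1:1 ratio.
Total ratio parts = 4. Expected numbers out of 194:
  purple smooth: 194 × 1/4 = 48.5
  purple shrunken: 194 × 1/4 = 48.5
  yellow smooth: 194 × 1/4 = 48.5
  yellow shrunken: 194 × 1/4 = 48.5
χ² = Σ (O − E)² / E
  purple smooth: (37 − 48.5)² / 48.5 = 2.7268
  purple shrunken: (40 − 48.5)² / 48.5 = 1.4897
  yellow smooth: (34 − 48.5)² / 48.5 = 4.3351
  yellow shrunken: (83 − 48.5)² / 48.5 = 24.5412
χ² = 2.7268 + 1.4897 + 4.3351 + 24.5412 = 33.0928 ≈ 33.093

33.093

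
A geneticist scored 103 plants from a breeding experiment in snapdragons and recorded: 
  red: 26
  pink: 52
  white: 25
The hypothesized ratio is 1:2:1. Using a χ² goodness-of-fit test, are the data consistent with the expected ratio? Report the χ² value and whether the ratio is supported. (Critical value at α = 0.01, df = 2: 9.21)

Expected counts for N = 103 under a 1:2:1 ratio (total parts = 4):
  red: 103 × 1/4 = 25.75
  pink: 103 × 2/4 = 51.5
  white: 103 × 1/4 = 25.75
χ² = Σ (O − E)² / E
  red: (26 − 25.75)² / 25.75 = 0.0024
  pink: (52 − 51.5)² / 51.5 = 0.0049
  white: (25 − 25.75)² / 25.75 = 0.0218
χ² = 0.0024 + 0.0049 + 0.0218 = 0.0291 ≈ 0.029
Degrees of freedom = 3 − 1 = 2; critical value at α = 0.01 is 9.21.
Since 0.029 < 9.21, we fail to reject the null hypothesis — the data are consistent with the 1:2:1 ratio.

0.029; consistent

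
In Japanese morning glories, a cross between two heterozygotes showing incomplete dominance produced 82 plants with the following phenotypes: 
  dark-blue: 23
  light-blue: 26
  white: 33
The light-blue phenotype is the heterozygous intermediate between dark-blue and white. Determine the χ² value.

13.415

With incomplete dominance, a heterozygote × heterozygote cross gives a 1:2:1 phenotypic ratio.
Total ratio parts = 4. Expected numbers out of 82:
  dark-blue: 82 × 1/4 = 20.5
  light-blue: 82 × 2/4 = 41
  white: 82 × 1/4 = 20.5
χ² = Σ (O − E)² / E
  dark-blue: (23 − 20.5)² / 20.5 = 0.3049
  light-blue: (26 − 41)² / 41 = 5.4878
  white: (33 − 20.5)² / 20.5 = 7.6220
χ² = 0.3049 + 5.4878 + 7.6220 = 13.4147 ≈ 13.415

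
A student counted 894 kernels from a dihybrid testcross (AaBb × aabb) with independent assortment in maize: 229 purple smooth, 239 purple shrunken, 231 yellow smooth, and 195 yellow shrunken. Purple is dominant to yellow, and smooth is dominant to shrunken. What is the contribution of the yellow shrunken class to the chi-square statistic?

A dihybrid testcross with independent assortment gives a 1:1:1:1 ratio.
Total ratio parts = 4. Expected numbers out of 894:
  purple smooth: 894 × 1/4 = 223.5
  purple shrunken: 894 × 1/4 = 223.5
  yellow smooth: 894 × 1/4 = 223.5
  yellow shrunken: 894 × 1/4 = 223.5
Contribution of yellow shrunken: (195 − 223.5)² / 223.5 = 3.6342

3.634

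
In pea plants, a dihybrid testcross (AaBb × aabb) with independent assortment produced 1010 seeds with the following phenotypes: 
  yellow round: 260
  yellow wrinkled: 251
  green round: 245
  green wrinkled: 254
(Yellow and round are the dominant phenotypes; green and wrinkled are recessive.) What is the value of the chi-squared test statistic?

0.463

A dihybrid testcross with independent assortment gives a 1:1:1:1 ratio.
Expected counts for N = 1010 under a 1:1:1:1 ratio (total parts = 4):
  yellow round: 1010 × 1/4 = 252.5
  yellow wrinkled: 1010 × 1/4 = 252.5
  green round: 1010 × 1/4 = 252.5
  green wrinkled: 1010 × 1/4 = 252.5
χ² = Σ (O − E)² / E
  yellow round: (260 − 252.5)² / 252.5 = 0.2228
  yellow wrinkled: (251 − 252.5)² / 252.5 = 0.0089
  green round: (245 − 252.5)² / 252.5 = 0.2228
  green wrinkled: (254 − 252.5)² / 252.5 = 0.0089
χ² = 0.2228 + 0.0089 + 0.2228 + 0.0089 = 0.4634 ≈ 0.463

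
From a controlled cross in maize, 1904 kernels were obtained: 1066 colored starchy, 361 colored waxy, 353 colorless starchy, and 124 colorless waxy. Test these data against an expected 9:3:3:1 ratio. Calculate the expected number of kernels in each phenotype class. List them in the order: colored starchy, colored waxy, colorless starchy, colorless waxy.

1071, 357, 357, 119

The 9:3:3:1 ratio has 16 parts, so with N = 1904 the expected counts are:
  colored starchy: 1904 × 9/16 = 1071
  colored waxy: 1904 × 3/16 = 357
  colorless starchy: 1904 × 3/16 = 357
  colorless waxy: 1904 × 1/16 = 119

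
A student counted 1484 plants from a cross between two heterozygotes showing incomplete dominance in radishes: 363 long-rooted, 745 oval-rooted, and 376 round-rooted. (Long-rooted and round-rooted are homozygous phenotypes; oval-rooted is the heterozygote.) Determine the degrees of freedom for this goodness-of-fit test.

With incomplete dominance, a heterozygote × heterozygote cross gives a 1:2:1 phenotypic ratio.
A goodness-of-fit test with 3 phenotype classes has df = 3 − 1 = 2.

2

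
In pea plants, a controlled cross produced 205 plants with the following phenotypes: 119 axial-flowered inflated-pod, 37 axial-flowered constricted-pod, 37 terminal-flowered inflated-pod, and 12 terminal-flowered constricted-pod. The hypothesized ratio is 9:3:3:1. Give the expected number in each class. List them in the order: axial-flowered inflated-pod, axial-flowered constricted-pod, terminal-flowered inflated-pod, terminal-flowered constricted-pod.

115.3125, 38.4375, 38.4375, 12.8125

The 9:3:3:1 ratio has 16 parts, so with N = 205 the expected counts are:
  axial-flowered inflated-pod: 205 × 9/16 = 115.3125
  axial-flowered constricted-pod: 205 × 3/16 = 38.4375
  terminal-flowered inflated-pod: 205 × 3/16 = 38.4375
  terminal-flowered constricted-pod: 205 × 1/16 = 12.8125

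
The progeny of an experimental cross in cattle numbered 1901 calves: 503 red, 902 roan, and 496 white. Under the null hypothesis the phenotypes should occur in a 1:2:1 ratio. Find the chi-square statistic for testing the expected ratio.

5.001

Total ratio parts = 4. Expected numbers out of 1901:
  red: 1901 × 1/4 = 475.25
  roan: 1901 × 2/4 = 950.5
  white: 1901 × 1/4 = 475.25
χ² = Σ (O − E)² / E
  red: (503 − 475.25)² / 475.25 = 1.6203
  roan: (902 − 950.5)² / 950.5 = 2.4748
  white: (496 − 475.25)² / 475.25 = 0.9060
χ² = 1.6203 + 2.4748 + 0.9060 = 5.0011 ≈ 5.001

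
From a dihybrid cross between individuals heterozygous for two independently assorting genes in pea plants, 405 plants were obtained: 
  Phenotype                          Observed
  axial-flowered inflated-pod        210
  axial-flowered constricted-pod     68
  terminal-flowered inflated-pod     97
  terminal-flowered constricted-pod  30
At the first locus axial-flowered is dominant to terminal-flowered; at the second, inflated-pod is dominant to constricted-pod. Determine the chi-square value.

A dihybrid F₂ with independent assortment and complete dominance at both loci gives a 9:3:3:1 phenotypic ratio.
Total ratio parts = 16. Expected numbers out of 405:
  axial-flowered inflated-pod: 405 × 9/16 = 227.8125
  axial-flowered constricted-pod: 405 × 3/16 = 75.9375
  terminal-flowered inflated-pod: 405 × 3/16 = 75.9375
  terminal-flowered constricted-pod: 405 × 1/16 = 25.3125
χ² = Σ (O − E)² / E
  axial-flowered inflated-pod: (210 − 227.8125)² / 227.8125 = 1.3927
  axial-flowered constricted-pod: (68 − 75.9375)² / 75.9375 = 0.8297
  terminal-flowered inflated-pod: (97 − 75.9375)² / 75.9375 = 5.8420
  terminal-flowered constricted-pod: (30 − 25.3125)² / 25.3125 = 0.8681
χ² = 1.3927 + 0.8297 + 5.8420 + 0.8681 = 8.9325 ≈ 8.933

8.933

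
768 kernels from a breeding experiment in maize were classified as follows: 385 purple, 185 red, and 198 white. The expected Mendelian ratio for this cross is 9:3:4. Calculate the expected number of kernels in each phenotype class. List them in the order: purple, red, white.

432, 144, 192

Under the 9:3:4 hypothesis (Σ ratio = 16, N = 768):
  purple: 768 × 9/16 = 432
  red: 768 × 3/16 = 144
  white: 768 × 4/16 = 192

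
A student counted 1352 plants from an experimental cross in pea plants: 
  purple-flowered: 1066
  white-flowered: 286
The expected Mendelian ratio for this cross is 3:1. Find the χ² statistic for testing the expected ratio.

Under the 3:1 hypothesis (Σ ratio = 4, N = 1352):
  purple-flowered: 1352 × 3/4 = 1014
  white-flowered: 1352 × 1/4 = 338
χ² = Σ (O − E)² / E
  purple-flowered: (1066 − 1014)² / 1014 = 2.6667
  white-flowered: (286 − 338)² / 338 = 8.0000
χ² = 2.6667 + 8.0000 = 10.6667 ≈ 10.667

10.667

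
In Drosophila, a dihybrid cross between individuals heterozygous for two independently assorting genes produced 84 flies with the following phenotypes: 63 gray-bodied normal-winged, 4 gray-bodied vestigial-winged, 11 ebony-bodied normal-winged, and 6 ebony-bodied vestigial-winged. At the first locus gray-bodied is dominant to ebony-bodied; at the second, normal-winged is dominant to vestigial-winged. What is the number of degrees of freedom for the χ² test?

A dihybrid F₂ with independent assortment and complete dominance at both loci gives a 9:3:3:1 phenotypic ratio.
A goodness-of-fit test with 4 phenotype classes has df = 4 − 1 = 3.

3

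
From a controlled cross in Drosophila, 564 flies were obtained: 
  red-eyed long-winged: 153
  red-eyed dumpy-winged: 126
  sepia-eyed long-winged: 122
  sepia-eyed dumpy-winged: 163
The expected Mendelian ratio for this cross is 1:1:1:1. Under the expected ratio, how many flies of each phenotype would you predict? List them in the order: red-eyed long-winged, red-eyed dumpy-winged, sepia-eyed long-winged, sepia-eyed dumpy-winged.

Total ratio parts = 4. Expected numbers out of 564:
  red-eyed long-winged: 564 × 1/4 = 141
  red-eyed dumpy-winged: 564 × 1/4 = 141
  sepia-eyed long-winged: 564 × 1/4 = 141
  sepia-eyed dumpy-winged: 564 × 1/4 = 141

141, 141, 141, 141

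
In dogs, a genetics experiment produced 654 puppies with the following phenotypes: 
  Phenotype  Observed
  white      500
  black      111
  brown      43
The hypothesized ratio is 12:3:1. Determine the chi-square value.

The 12:3:1 ratio has 16 parts, so with N = 654 the expected counts are:
  white: 654 × 12/16 = 490.5
  black: 654 × 3/16 = 122.625
  brown: 654 × 1/16 = 40.875
χ² = Σ (O − E)² / E
  white: (500 − 490.5)² / 490.5 = 0.1840
  black: (111 − 122.625)² / 122.625 = 1.1021
  brown: (43 − 40.875)² / 40.875 = 0.1105
χ² = 0.1840 + 1.1021 + 0.1105 = 1.3966 ≈ 1.397

1.397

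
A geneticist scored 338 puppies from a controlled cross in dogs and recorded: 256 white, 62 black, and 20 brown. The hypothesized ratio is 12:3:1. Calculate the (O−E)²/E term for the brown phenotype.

0.060

Total ratio parts = 16. Expected numbers out of 338:
  white: 338 × 12/16 = 253.5
  black: 338 × 3/16 = 63.375
  brown: 338 × 1/16 = 21.125
Contribution of brown: (20 − 21.125)² / 21.125 = 0.0599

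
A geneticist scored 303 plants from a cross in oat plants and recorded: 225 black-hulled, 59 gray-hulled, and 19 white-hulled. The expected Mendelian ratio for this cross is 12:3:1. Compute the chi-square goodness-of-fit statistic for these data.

Under the 12:3:1 hypothesis (Σ ratio = 16, N = 303):
  black-hulled: 303 × 12/16 = 227.25
  gray-hulled: 303 × 3/16 = 56.8125
  white-hulled: 303 × 1/16 = 18.9375
χ² = Σ (O − E)² / E
  black-hulled: (225 − 227.25)² / 227.25 = 0.0223
  gray-hulled: (59 − 56.8125)² / 56.8125 = 0.0842
  white-hulled: (19 − 18.9375)² / 18.9375 = 0.0002
χ² = 0.0223 + 0.0842 + 0.0002 = 0.1067 ≈ 0.107

0.107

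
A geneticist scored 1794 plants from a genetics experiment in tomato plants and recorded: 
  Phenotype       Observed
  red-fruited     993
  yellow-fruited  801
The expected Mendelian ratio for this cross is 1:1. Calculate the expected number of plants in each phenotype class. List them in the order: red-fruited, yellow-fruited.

897, 897

Under the 1:1 hypothesis (Σ ratio = 2, N = 1794):
  red-fruited: 1794 × 1/2 = 897
  yellow-fruited: 1794 × 1/2 = 897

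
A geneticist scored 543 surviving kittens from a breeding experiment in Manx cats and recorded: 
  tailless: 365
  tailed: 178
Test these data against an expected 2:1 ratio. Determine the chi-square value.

0.075

Total ratio parts = 3. Expected numbers out of 543:
  tailless: 543 × 2/3 = 362
  tailed: 543 × 1/3 = 181
χ² = Σ (O − E)² / E
  tailless: (365 − 362)² / 362 = 0.0249
  tailed: (178 − 181)² / 181 = 0.0497
χ² = 0.0249 + 0.0497 = 0.0746 ≈ 0.075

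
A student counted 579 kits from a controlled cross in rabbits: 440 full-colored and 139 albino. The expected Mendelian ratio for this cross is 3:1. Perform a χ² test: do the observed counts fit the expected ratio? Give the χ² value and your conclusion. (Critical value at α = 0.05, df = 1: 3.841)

0.305; consistent

Under the 3:1 hypothesis (Σ ratio = 4, N = 579):
  full-colored: 579 × 3/4 = 434.25
  albino: 579 × 1/4 = 144.75
χ² = Σ (O − E)² / E
  full-colored: (440 − 434.25)² / 434.25 = 0.0761
  albino: (139 − 144.75)² / 144.75 = 0.2284
χ² = 0.0761 + 0.2284 = 0.3045 ≈ 0.305
Degrees of freedom = 2 − 1 = 1; critical value at α = 0.05 is 3.841.
Since 0.305 < 3.841, we fail to reject the null hypothesis — the data are consistent with the 3:1 ratio.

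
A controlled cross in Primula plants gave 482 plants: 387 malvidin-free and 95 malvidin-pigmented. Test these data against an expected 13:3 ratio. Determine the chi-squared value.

The 13:3 ratio has 16 parts, so with N = 482 the expected counts are:
  malvidin-free: 482 × 13/16 = 391.625
  malvidin-pigmented: 482 × 3/16 = 90.375
χ² = Σ (O − E)² / E
  malvidin-free: (387 − 391.625)² / 391.625 = 0.0546
  malvidin-pigmented: (95 − 90.375)² / 90.375 = 0.2367
χ² = 0.0546 + 0.2367 = 0.2913 ≈ 0.291

0.291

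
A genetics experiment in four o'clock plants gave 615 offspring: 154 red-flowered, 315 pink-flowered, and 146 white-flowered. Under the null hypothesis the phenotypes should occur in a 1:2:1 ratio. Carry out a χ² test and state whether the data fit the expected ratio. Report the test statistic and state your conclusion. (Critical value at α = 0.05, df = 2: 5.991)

0.574; consistent

The 1:2:1 ratio has 4 parts, so with N = 615 the expected counts are:
  red-flowered: 615 × 1/4 = 153.75
  pink-flowered: 615 × 2/4 = 307.5
  white-flowered: 615 × 1/4 = 153.75
χ² = Σ (O − E)² / E
  red-flowered: (154 − 153.75)² / 153.75 = 0.0004
  pink-flowered: (315 − 307.5)² / 307.5 = 0.1829
  white-flowered: (146 − 153.75)² / 153.75 = 0.3907
χ² = 0.0004 + 0.1829 + 0.3907 = 0.574
Degrees of freedom = 3 − 1 = 2; critical value at α = 0.05 is 5.991.
Since 0.574 < 5.991, we fail to reject the null hypothesis — the data are consistent with the 1:2:1 ratio.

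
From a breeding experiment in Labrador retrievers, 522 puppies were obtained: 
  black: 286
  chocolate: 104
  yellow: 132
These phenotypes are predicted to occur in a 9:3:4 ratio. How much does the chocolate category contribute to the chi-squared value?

0.383

Under the 9:3:4 hypothesis (Σ ratio = 16, N = 522):
  black: 522 × 9/16 = 293.625
  chocolate: 522 × 3/16 = 97.875
  yellow: 522 × 4/16 = 130.5
Contribution of chocolate: (104 − 97.875)² / 97.875 = 0.3833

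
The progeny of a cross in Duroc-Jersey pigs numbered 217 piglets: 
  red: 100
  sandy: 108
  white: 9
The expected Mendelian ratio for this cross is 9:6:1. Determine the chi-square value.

14.234

Expected counts for N = 217 under a 9:6:1 ratio (total parts = 16):
  red: 217 × 9/16 = 122.0625
  sandy: 217 × 6/16 = 81.375
  white: 217 × 1/16 = 13.5625
χ² = Σ (O − E)² / E
  red: (100 − 122.0625)² / 122.0625 = 3.9877
  sandy: (108 − 81.375)² / 81.375 = 8.7114
  white: (9 − 13.5625)² / 13.5625 = 1.5349
χ² = 3.9877 + 8.7114 + 1.5349 = 14.234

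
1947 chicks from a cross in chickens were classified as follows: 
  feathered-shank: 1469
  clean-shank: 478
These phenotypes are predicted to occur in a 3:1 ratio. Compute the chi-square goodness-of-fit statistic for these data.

0.210

The 3:1 ratio has 4 parts, so with N = 1947 the expected counts are:
  feathered-shank: 1947 × 3/4 = 1460.25
  clean-shank: 1947 × 1/4 = 486.75
χ² = Σ (O − E)² / E
  feathered-shank: (1469 − 1460.25)² / 1460.25 = 0.0524
  clean-shank: (478 − 486.75)² / 486.75 = 0.1573
χ² = 0.0524 + 0.1573 = 0.2097 ≈ 0.210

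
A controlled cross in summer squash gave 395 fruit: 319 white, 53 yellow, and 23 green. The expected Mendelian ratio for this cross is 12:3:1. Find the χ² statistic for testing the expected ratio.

The 12:3:1 ratio has 16 parts, so with N = 395 the expected counts are:
  white: 395 × 12/16 = 296.25
  yellow: 395 × 3/16 = 74.0625
  green: 395 × 1/16 = 24.6875
χ² = Σ (O − E)² / E
  white: (319 − 296.25)² / 296.25 = 1.7470
  yellow: (53 − 74.0625)² / 74.0625 = 5.9899
  green: (23 − 24.6875)² / 24.6875 = 0.1153
χ² = 1.7470 + 5.9899 + 0.1153 = 7.8522 ≈ 7.852

7.852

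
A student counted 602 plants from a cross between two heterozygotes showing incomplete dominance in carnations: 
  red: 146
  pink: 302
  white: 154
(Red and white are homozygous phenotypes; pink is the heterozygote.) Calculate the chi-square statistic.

With incomplete dominance, a heterozygote × heterozygote cross gives a 1:2:1 phenotypic ratio.
Total ratio parts = 4. Expected numbers out of 602:
  red: 602 × 1/4 = 150.5
  pink: 602 × 2/4 = 301
  white: 602 × 1/4 = 150.5
χ² = Σ (O − E)² / E
  red: (146 − 150.5)² / 150.5 = 0.1346
  pink: (302 − 301)² / 301 = 0.0033
  white: (154 − 150.5)² / 150.5 = 0.0814
χ² = 0.1346 + 0.0033 + 0.0814 = 0.2193 ≈ 0.219

0.219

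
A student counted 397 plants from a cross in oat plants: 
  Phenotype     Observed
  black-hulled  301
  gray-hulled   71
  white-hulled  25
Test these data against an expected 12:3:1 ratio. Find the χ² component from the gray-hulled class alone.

0.159

The 12:3:1 ratio has 16 parts, so with N = 397 the expected counts are:
  black-hulled: 397 × 12/16 = 297.75
  gray-hulled: 397 × 3/16 = 74.4375
  white-hulled: 397 × 1/16 = 24.8125
Contribution of gray-hulled: (71 − 74.4375)² / 74.4375 = 0.1587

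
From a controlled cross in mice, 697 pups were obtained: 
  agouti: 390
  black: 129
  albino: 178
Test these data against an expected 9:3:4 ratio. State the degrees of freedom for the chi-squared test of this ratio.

2

A goodness-of-fit test with 3 phenotype classes has df = 3 − 1 = 2.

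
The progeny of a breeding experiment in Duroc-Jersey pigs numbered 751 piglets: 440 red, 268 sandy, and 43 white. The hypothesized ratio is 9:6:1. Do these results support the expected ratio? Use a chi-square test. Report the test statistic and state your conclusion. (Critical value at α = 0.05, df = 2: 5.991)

The 9:6:1 ratio has 16 parts, so with N = 751 the expected counts are:
  red: 751 × 9/16 = 422.4375
  sandy: 751 × 6/16 = 281.625
  white: 751 × 1/16 = 46.9375
χ² = Σ (O − E)² / E
  red: (440 − 422.4375)² / 422.4375 = 0.7301
  sandy: (268 − 281.625)² / 281.625 = 0.6592
  white: (43 − 46.9375)² / 46.9375 = 0.3303
χ² = 0.7301 + 0.6592 + 0.3303 = 1.7196 ≈ 1.720
Degrees of freedom = 3 − 1 = 2; critical value at α = 0.05 is 5.991.
Since 1.720 < 5.991, we fail to reject the null hypothesis — the data are consistent with the 9:6:1 ratio.

1.720; consistent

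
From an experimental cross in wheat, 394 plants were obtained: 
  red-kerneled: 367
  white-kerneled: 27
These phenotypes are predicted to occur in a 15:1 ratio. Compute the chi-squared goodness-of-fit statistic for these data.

The 15:1 ratio has 16 parts, so with N = 394 the expected counts are:
  red-kerneled: 394 × 15/16 = 369.375
  white-kerneled: 394 × 1/16 = 24.625
χ² = Σ (O − E)² / E
  red-kerneled: (367 − 369.375)² / 369.375 = 0.0153
  white-kerneled: (27 − 24.625)² / 24.625 = 0.2291
χ² = 0.0153 + 0.2291 = 0.2444 ≈ 0.244

0.244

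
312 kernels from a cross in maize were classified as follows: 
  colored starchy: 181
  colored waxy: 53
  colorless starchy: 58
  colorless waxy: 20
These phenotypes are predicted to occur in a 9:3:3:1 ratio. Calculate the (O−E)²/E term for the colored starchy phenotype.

Under the 9:3:3:1 hypothesis (Σ ratio = 16, N = 312):
  colored starchy: 312 × 9/16 = 175.5
  colored waxy: 312 × 3/16 = 58.5
  colorless starchy: 312 × 3/16 = 58.5
  colorless waxy: 312 × 1/16 = 19.5
Contribution of colored starchy: (181 − 175.5)² / 175.5 = 0.1724

0.172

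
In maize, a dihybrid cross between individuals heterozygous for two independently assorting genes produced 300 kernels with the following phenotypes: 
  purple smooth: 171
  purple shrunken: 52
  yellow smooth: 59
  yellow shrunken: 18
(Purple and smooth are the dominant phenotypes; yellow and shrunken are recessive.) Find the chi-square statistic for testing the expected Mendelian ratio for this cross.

0.516

A dihybrid F₂ with independent assortment and complete dominance at both loci gives a 9:3:3:1 phenotypic ratio.
The 9:3:3:1 ratio has 16 parts, so with N = 300 the expected counts are:
  purple smooth: 300 × 9/16 = 168.75
  purple shrunken: 300 × 3/16 = 56.25
  yellow smooth: 300 × 3/16 = 56.25
  yellow shrunken: 300 × 1/16 = 18.75
χ² = Σ (O − E)² / E
  purple smooth: (171 − 168.75)² / 168.75 = 0.0300
  purple shrunken: (52 − 56.25)² / 56.25 = 0.3211
  yellow smooth: (59 − 56.25)² / 56.25 = 0.1344
  yellow shrunken: (18 − 18.75)² / 18.75 = 0.0300
χ² = 0.0300 + 0.3211 + 0.1344 + 0.0300 = 0.5155 ≈ 0.516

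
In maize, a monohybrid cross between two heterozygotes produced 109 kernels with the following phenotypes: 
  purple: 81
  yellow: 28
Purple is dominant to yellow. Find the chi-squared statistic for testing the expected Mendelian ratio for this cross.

For a monohybrid cross between heterozygotes with complete dominance, the expected phenotypic ratio is 3:1.
Total ratio parts = 4. Expected numbers out of 109:
  purple: 109 × 3/4 = 81.75
  yellow: 109 × 1/4 = 27.25
χ² = Σ (O − E)² / E
  purple: (81 − 81.75)² / 81.75 = 0.0069
  yellow: (28 − 27.25)² / 27.25 = 0.0206
χ² = 0.0069 + 0.0206 = 0.0275 ≈ 0.028

0.028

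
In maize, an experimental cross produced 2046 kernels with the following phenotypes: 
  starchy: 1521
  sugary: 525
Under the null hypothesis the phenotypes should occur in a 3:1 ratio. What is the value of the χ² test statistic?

Under the 3:1 hypothesis (Σ ratio = 4, N = 2046):
  starchy: 2046 × 3/4 = 1534.5
  sugary: 2046 × 1/4 = 511.5
χ² = Σ (O − E)² / E
  starchy: (1521 − 1534.5)² / 1534.5 = 0.1188
  sugary: (525 − 511.5)² / 511.5 = 0.3563
χ² = 0.1188 + 0.3563 = 0.4751 ≈ 0.475

0.475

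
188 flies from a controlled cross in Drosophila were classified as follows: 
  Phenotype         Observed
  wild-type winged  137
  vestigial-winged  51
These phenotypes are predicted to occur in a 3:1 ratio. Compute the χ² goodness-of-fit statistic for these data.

Expected counts for N = 188 under a 3:1 ratio (total parts = 4):
  wild-type winged: 188 × 3/4 = 141
  vestigial-winged: 188 × 1/4 = 47
χ² = Σ (O − E)² / E
  wild-type winged: (137 − 141)² / 141 = 0.1135
  vestigial-winged: (51 − 47)² / 47 = 0.3404
χ² = 0.1135 + 0.3404 = 0.4539 ≈ 0.454

0.454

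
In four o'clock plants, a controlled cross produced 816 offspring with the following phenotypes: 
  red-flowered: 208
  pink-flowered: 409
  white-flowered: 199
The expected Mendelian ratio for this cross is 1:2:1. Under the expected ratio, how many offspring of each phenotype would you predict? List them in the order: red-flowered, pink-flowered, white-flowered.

Under the 1:2:1 hypothesis (Σ ratio = 4, N = 816):
  red-flowered: 816 × 1/4 = 204
  pink-flowered: 816 × 2/4 = 408
  white-flowered: 816 × 1/4 = 204

204, 408, 204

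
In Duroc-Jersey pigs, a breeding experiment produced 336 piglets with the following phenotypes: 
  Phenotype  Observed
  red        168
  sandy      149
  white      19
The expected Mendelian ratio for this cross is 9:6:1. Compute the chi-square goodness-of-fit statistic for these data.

Under the 9:6:1 hypothesis (Σ ratio = 16, N = 336):
  red: 336 × 9/16 = 189
  sandy: 336 × 6/16 = 126
  white: 336 × 1/16 = 21
χ² = Σ (O − E)² / E
  red: (168 − 189)² / 189 = 2.3333
  sandy: (149 − 126)² / 126 = 4.1984
  white: (19 − 21)² / 21 = 0.1905
χ² = 2.3333 + 4.1984 + 0.1905 = 6.7222 ≈ 6.722

6.722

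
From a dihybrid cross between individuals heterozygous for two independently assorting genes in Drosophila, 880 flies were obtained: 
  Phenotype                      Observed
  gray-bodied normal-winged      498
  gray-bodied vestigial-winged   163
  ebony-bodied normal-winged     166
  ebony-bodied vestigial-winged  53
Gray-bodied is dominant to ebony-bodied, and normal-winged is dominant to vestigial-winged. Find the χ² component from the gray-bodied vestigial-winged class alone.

A dihybrid F₂ with independent assortment and complete dominance at both loci gives a 9:3:3:1 phenotypic ratio.
Expected counts for N = 880 under a 9:3:3:1 ratio (total parts = 16):
  gray-bodied normal-winged: 880 × 9/16 = 495
  gray-bodied vestigial-winged: 880 × 3/16 = 165
  ebony-bodied normal-winged: 880 × 3/16 = 165
  ebony-bodied vestigial-winged: 880 × 1/16 = 55
Contribution of gray-bodied vestigial-winged: (163 − 165)² / 165 = 0.0242

0.024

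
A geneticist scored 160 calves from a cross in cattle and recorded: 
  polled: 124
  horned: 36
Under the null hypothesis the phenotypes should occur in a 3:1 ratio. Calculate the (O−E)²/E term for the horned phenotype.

The 3:1 ratio has 4 parts, so with N = 160 the expected counts are:
  polled: 160 × 3/4 = 120
  horned: 160 × 1/4 = 40
Contribution of horned: (36 − 40)² / 40 = 0.4000

0.400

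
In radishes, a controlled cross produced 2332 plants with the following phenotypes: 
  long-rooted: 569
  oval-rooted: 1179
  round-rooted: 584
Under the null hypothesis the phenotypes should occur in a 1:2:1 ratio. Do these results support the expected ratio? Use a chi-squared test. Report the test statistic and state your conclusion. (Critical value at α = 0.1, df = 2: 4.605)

Expected counts for N = 2332 under a 1:2:1 ratio (total parts = 4):
  long-rooted: 2332 × 1/4 = 583
  oval-rooted: 2332 × 2/4 = 1166
  round-rooted: 2332 × 1/4 = 583
χ² = Σ (O − E)² / E
  long-rooted: (569 − 583)² / 583 = 0.3362
  oval-rooted: (1179 − 1166)² / 1166 = 0.1449
  round-rooted: (584 − 583)² / 583 = 0.0017
χ² = 0.3362 + 0.1449 + 0.0017 = 0.4828 ≈ 0.483
Degrees of freedom = 3 − 1 = 2; critical value at α = 0.1 is 4.605.
Since 0.483 < 4.605, we fail to reject the null hypothesis — the data are consistent with the 1:2:1 ratio.

0.483; consistent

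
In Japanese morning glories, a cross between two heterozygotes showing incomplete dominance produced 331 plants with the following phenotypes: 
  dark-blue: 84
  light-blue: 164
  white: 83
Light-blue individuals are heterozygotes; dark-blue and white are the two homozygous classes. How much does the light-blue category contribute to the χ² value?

0.014

With incomplete dominance, a heterozygote × heterozygote cross gives a 1:2:1 phenotypic ratio.
The 1:2:1 ratio has 4 parts, so with N = 331 the expected counts are:
  dark-blue: 331 × 1/4 = 82.75
  light-blue: 331 × 2/4 = 165.5
  white: 331 × 1/4 = 82.75
Contribution of light-blue: (164 − 165.5)² / 165.5 = 0.0136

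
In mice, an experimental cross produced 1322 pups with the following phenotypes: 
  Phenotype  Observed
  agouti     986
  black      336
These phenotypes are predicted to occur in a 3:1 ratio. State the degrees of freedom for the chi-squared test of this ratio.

1

A goodness-of-fit test with 2 phenotype classes has df = 2 − 1 = 1.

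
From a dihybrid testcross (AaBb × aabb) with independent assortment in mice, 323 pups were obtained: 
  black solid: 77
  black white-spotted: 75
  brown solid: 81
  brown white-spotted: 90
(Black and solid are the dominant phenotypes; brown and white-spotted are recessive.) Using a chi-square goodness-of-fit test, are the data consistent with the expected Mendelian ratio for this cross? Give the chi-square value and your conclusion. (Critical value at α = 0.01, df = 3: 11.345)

1.644; consistent

A dihybrid testcross with independent assortment gives a 1:1:1:1 ratio.
Expected counts for N = 323 under a 1:1:1:1 ratio (total parts = 4):
  black solid: 323 × 1/4 = 80.75
  black white-spotted: 323 × 1/4 = 80.75
  brown solid: 323 × 1/4 = 80.75
  brown white-spotted: 323 × 1/4 = 80.75
χ² = Σ (O − E)² / E
  black solid: (77 − 80.75)² / 80.75 = 0.1741
  black white-spotted: (75 − 80.75)² / 80.75 = 0.4094
  brown solid: (81 − 80.75)² / 80.75 = 0.0008
  brown white-spotted: (90 − 80.75)² / 80.75 = 1.0596
χ² = 0.1741 + 0.4094 + 0.0008 + 1.0596 = 1.6439 ≈ 1.644
Degrees of freedom = 4 − 1 = 3; critical value at α = 0.01 is 11.345.
Since 1.644 < 11.345, we fail to reject the null hypothesis — the data are consistent with the 1:1:1:1 ratio.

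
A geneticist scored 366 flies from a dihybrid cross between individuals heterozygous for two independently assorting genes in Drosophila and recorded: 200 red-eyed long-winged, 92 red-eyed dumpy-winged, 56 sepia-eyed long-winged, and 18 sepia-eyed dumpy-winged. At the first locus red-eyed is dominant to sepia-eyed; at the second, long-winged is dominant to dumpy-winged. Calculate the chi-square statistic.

11.491

A dihybrid F₂ with independent assortment and complete dominance at both loci gives a 9:3:3:1 phenotypic ratio.
The 9:3:3:1 ratio has 16 parts, so with N = 366 the expected counts are:
  red-eyed long-winged: 366 × 9/16 = 205.875
  red-eyed dumpy-winged: 366 × 3/16 = 68.625
  sepia-eyed long-winged: 366 × 3/16 = 68.625
  sepia-eyed dumpy-winged: 366 × 1/16 = 22.875
χ² = Σ (O − E)² / E
  red-eyed long-winged: (200 − 205.875)² / 205.875 = 0.1677
  red-eyed dumpy-winged: (92 − 68.625)² / 68.625 = 7.9620
  sepia-eyed long-winged: (56 − 68.625)² / 68.625 = 2.3226
  sepia-eyed dumpy-winged: (18 − 22.875)² / 22.875 = 1.0389
χ² = 0.1677 + 7.9620 + 2.3226 + 1.0389 = 11.4912 ≈ 11.491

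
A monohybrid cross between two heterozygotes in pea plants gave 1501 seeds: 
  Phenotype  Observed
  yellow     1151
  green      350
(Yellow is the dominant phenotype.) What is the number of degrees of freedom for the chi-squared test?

For a monohybrid cross between heterozygotes with complete dominance, the expected phenotypic ratio is 3:1.
A goodness-of-fit test with 2 phenotype classes has df = 2 − 1 = 1.

1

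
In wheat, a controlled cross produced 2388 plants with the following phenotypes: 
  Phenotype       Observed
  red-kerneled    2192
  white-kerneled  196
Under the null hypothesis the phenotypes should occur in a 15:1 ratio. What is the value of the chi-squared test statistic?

Under the 15:1 hypothesis (Σ ratio = 16, N = 2388):
  red-kerneled: 2388 × 15/16 = 2238.75
  white-kerneled: 2388 × 1/16 = 149.25
χ² = Σ (O − E)² / E
  red-kerneled: (2192 − 2238.75)² / 2238.75 = 0.9762
  white-kerneled: (196 − 149.25)² / 149.25 = 14.6436
χ² = 0.9762 + 14.6436 = 15.6198 ≈ 15.620

15.620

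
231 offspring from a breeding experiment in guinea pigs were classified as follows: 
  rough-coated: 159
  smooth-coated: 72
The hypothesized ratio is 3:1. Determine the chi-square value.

4.688

Under the 3:1 hypothesis (Σ ratio = 4, N = 231):
  rough-coated: 231 × 3/4 = 173.25
  smooth-coated: 231 × 1/4 = 57.75
χ² = Σ (O − E)² / E
  rough-coated: (159 − 173.25)² / 173.25 = 1.1721
  smooth-coated: (72 − 57.75)² / 57.75 = 3.5162
χ² = 1.1721 + 3.5162 = 4.6883 ≈ 4.688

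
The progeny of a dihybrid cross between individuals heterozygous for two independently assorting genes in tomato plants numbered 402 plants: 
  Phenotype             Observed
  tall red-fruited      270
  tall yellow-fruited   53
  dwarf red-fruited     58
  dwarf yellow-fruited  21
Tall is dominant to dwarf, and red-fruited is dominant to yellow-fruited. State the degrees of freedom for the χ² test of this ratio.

A dihybrid F₂ with independent assortment and complete dominance at both loci gives a 9:3:3:1 phenotypic ratio.
A goodness-of-fit test with 4 phenotype classes has df = 4 − 1 = 3.

3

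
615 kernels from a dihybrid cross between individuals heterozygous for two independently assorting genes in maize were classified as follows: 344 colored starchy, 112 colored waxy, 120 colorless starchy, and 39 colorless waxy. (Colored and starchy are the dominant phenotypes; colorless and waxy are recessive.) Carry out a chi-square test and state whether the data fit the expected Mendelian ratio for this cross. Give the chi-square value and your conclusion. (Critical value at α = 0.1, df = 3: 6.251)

A dihybrid F₂ with independent assortment and complete dominance at both loci gives a 9:3:3:1 phenotypic ratio.
Expected counts for N = 615 under a 9:3:3:1 ratio (total parts = 16):
  colored starchy: 615 × 9/16 = 345.9375
  colored waxy: 615 × 3/16 = 115.3125
  colorless starchy: 615 × 3/16 = 115.3125
  colorless waxy: 615 × 1/16 = 38.4375
χ² = Σ (O − E)² / E
  colored starchy: (344 − 345.9375)² / 345.9375 = 0.0109
  colored waxy: (112 − 115.3125)² / 115.3125 = 0.0952
  colorless starchy: (120 − 115.3125)² / 115.3125 = 0.1905
  colorless waxy: (39 − 38.4375)² / 38.4375 = 0.0082
χ² = 0.0109 + 0.0952 + 0.1905 + 0.0082 = 0.3048 ≈ 0.305
Degrees of freedom = 4 − 1 = 3; critical value at α = 0.1 is 6.251.
Since 0.305 < 6.251, we fail to reject the null hypothesis — the data are consistent with the 9:3:3:1 ratio.

0.305; consistent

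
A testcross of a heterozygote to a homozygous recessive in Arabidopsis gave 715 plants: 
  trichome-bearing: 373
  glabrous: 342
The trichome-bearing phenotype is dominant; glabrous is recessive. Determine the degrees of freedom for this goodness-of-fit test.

1

A testcross of a heterozygote (Aa × aa) gives a 1:1 phenotypic ratio.
A goodness-of-fit test with 2 phenotype classes has df = 2 − 1 = 1.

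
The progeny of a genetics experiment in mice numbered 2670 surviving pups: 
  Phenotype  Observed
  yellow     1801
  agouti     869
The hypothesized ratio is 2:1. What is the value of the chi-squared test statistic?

Total ratio parts = 3. Expected numbers out of 2670:
  yellow: 2670 × 2/3 = 1780
  agouti: 2670 × 1/3 = 890
χ² = Σ (O − E)² / E
  yellow: (1801 − 1780)² / 1780 = 0.2478
  agouti: (869 − 890)² / 890 = 0.4955
χ² = 0.2478 + 0.4955 = 0.7433 ≈ 0.743

0.743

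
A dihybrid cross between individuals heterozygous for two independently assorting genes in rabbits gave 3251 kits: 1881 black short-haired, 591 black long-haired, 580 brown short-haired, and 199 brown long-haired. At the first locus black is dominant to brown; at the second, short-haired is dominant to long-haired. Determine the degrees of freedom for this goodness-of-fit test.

A dihybrid F₂ with independent assortment and complete dominance at both loci gives a 9:3:3:1 phenotypic ratio.
A goodness-of-fit test with 4 phenotype classes has df = 4 − 1 = 3.

3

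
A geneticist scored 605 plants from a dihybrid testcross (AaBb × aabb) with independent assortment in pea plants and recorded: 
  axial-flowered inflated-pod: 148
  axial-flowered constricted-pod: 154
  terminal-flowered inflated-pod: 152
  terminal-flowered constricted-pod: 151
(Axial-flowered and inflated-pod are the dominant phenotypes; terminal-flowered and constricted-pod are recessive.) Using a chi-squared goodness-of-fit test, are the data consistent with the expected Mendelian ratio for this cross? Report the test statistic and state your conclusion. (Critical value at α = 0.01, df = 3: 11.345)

A dihybrid testcross with independent assortment gives a 1:1:1:1 ratio.
Under the 1:1:1:1 hypothesis (Σ ratio = 4, N = 605):
  axial-flowered inflated-pod: 605 × 1/4 = 151.25
  axial-flowered constricted-pod: 605 × 1/4 = 151.25
  terminal-flowered inflated-pod: 605 × 1/4 = 151.25
  terminal-flowered constricted-pod: 605 × 1/4 = 151.25
χ² = Σ (O − E)² / E
  axial-flowered inflated-pod: (148 − 151.25)² / 151.25 = 0.0698
  axial-flowered constricted-pod: (154 − 151.25)² / 151.25 = 0.0500
  terminal-flowered inflated-pod: (152 − 151.25)² / 151.25 = 0.0037
  terminal-flowered constricted-pod: (151 − 151.25)² / 151.25 = 0.0004
χ² = 0.0698 + 0.0500 + 0.0037 + 0.0004 = 0.1239 ≈ 0.124
Degrees of freedom = 4 − 1 = 3; critical value at α = 0.01 is 11.345.
Since 0.124 < 11.345, we fail to reject the null hypothesis — the data are consistent with the 1:1:1:1 ratio.

0.124; consistent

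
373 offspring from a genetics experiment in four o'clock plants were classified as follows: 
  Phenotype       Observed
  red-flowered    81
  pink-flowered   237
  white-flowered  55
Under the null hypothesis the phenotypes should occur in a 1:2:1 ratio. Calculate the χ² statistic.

Expected counts for N = 373 under a 1:2:1 ratio (total parts = 4):
  red-flowered: 373 × 1/4 = 93.25
  pink-flowered: 373 × 2/4 = 186.5
  white-flowered: 373 × 1/4 = 93.25
χ² = Σ (O − E)² / E
  red-flowered: (81 − 93.25)² / 93.25 = 1.6092
  pink-flowered: (237 − 186.5)² / 186.5 = 13.6743
  white-flowered: (55 − 93.25)² / 93.25 = 15.6897
χ² = 1.6092 + 13.6743 + 15.6897 = 30.9732 ≈ 30.973

30.973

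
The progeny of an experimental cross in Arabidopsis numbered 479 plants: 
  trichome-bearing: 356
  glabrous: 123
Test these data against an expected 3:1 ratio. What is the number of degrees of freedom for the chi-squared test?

A goodness-of-fit test with 2 phenotype classes has df = 2 − 1 = 1.

1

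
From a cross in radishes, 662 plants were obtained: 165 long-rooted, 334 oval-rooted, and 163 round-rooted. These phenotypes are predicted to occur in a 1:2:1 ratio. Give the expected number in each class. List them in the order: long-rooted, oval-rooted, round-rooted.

Total ratio parts = 4. Expected numbers out of 662:
  long-rooted: 662 × 1/4 = 165.5
  oval-rooted: 662 × 2/4 = 331
  round-rooted: 662 × 1/4 = 165.5

165.5, 331, 165.5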